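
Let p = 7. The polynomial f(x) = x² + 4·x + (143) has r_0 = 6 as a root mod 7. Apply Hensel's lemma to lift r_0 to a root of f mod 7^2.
r_1 = 27 (mod 49)

Hensel: r_{i+1} = r_i − f(r_i)·(f′(r_i))^{-1} mod 7^{i+2}, f′(x) = 2x + 4. Iterate:
  r_0 = 6 (mod 7)
  r_1 = 27 (mod 49)
Final: r = 27 satisfies f(r) ≡ 0 mod 7^2.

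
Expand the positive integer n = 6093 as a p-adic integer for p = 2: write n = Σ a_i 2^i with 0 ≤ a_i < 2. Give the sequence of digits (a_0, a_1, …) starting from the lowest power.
(a_0, a_1, …) = (1, 0, 1, 1, 0, 0, 1, 1, 1, 1, 1, 0, 1)

Repeated division by 2 gives the digits low-to-high: 6093 = 1 + 1·2^2 + 1·2^3 + 1·2^6 + 1·2^7 + 1·2^8 + 1·2^9 + 1·2^10 + 1·2^12. Digit sequence: (1, 0, 1, 1, 0, 0, 1, 1, 1, 1, 1, 0, 1).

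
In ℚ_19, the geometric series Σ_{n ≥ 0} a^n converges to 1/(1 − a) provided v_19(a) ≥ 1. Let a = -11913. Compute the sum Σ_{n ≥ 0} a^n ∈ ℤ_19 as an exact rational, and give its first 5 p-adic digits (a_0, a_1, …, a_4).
Σ a^n = 1/(1 − a) = 1/11914;  first 5 digits = (1, 0, 5, 17, 5)

v_19(a) = 2 ≥ 1, so the series converges in ℤ_19 to 1/(1 − a) = 1/(1 − (-11913)) = 1/11914. Expand this rational in ℤ_19: compute digits iteratively via d_i = x_i mod 19, x_{i+1} = (x_i − d_i)/19. The first 5 digits are (1, 0, 5, 17, 5).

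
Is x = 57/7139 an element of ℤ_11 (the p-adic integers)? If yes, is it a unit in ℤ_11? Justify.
x ∉ ℤ_11 (v_11(x) = -2 < 0)

ℤ_11 = {x ∈ ℚ_11 : v_11(x) ≥ 0} and ℤ_11^× = {x ∈ ℤ_11 : v_11(x) = 0}. Here v_11(57/7139) = v_11(num) − v_11(den) = -2; compare against these criteria.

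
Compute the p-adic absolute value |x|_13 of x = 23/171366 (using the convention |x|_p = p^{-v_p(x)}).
|23/171366|_13 = 28561

Step 1 — compute v_13(x) by factoring powers of 13 out of the numerator and denominator: v_13(23/171366) = -4. Step 2 — apply |x|_p = p^{-v_p(x)} = 13^{4} = 28561.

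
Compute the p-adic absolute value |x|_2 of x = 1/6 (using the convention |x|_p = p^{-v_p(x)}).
|1/6|_2 = 2

Step 1 — compute v_2(x) by factoring powers of 2 out of the numerator and denominator: v_2(1/6) = -1. Step 2 — apply |x|_p = p^{-v_p(x)} = 2^{1} = 2.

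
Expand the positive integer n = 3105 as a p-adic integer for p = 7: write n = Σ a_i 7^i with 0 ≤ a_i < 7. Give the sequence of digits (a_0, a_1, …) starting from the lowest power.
(a_0, a_1, …) = (4, 2, 0, 2, 1)

Repeated division by 7 gives the digits low-to-high: 3105 = 4 + 2·7^1 + 2·7^3 + 1·7^4. Digit sequence: (4, 2, 0, 2, 1).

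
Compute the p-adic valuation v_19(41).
v_19(41) = 0

v_19(n) is the largest exponent k such that 19^k divides n. Factor out: 41 = 19^0 · 41. (Sign doesn't affect v_p.) So v_19(41) = 0.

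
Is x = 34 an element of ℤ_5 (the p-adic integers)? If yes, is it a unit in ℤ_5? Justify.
x ∈ ℤ_5^× (unit); v_5(x) = 0

ℤ_5 = {x ∈ ℚ_5 : v_5(x) ≥ 0} and ℤ_5^× = {x ∈ ℤ_5 : v_5(x) = 0}. Here v_5(34) = v_5(num) − v_5(den) = 0; compare against these criteria.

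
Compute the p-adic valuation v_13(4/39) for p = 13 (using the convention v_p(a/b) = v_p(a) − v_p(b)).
v_13(4/39) = -1

Factor powers of 13 from the numerator and denominator of the reduced fraction: 4 = 13^0 · 4 and 39 = 13^1 · 3. Apply v_p(a/b) = v_p(a) − v_p(b): v_13(4/39) = 0 − 1 = -1.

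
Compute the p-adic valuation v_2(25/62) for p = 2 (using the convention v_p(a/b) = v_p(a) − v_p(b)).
v_2(25/62) = -1

Factor powers of 2 from the numerator and denominator of the reduced fraction: 25 = 2^0 · 25 and 62 = 2^1 · 31. Apply v_p(a/b) = v_p(a) − v_p(b): v_2(25/62) = 0 − 1 = -1.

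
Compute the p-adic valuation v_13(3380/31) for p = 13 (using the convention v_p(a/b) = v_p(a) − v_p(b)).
v_13(3380/31) = 2

Factor powers of 13 from the numerator and denominator of the reduced fraction: 3380 = 13^2 · 20 and 31 = 13^0 · 31. Apply v_p(a/b) = v_p(a) − v_p(b): v_13(3380/31) = 2 − 0 = 2.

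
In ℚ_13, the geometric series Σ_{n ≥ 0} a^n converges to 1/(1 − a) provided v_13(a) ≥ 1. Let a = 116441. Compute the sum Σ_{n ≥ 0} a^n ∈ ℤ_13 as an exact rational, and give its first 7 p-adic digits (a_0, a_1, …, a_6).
Σ a^n = 1/(1 − a) = -1/116440;  first 7 digits = (1, 0, 0, 1, 4, 0, 1)

v_13(a) = 3 ≥ 1, so the series converges in ℤ_13 to 1/(1 − a) = 1/(1 − 116441) = -1/116440. Expand this rational in ℤ_13: compute digits iteratively via d_i = x_i mod 13, x_{i+1} = (x_i − d_i)/13. The first 7 digits are (1, 0, 0, 1, 4, 0, 1).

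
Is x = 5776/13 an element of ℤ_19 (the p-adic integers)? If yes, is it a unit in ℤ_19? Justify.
x ∈ ℤ_19 but not a unit; v_19(x) = 2 > 0

ℤ_19 = {x ∈ ℚ_19 : v_19(x) ≥ 0} and ℤ_19^× = {x ∈ ℤ_19 : v_19(x) = 0}. Here v_19(5776/13) = v_19(num) − v_19(den) = 2; compare against these criteria.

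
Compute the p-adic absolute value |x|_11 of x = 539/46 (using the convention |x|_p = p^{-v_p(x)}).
|539/46|_11 = 1/11

Step 1 — compute v_11(x) by factoring powers of 11 out of the numerator and denominator: v_11(539/46) = 1. Step 2 — apply |x|_p = p^{-v_p(x)} = 11^{-1} = 1/11.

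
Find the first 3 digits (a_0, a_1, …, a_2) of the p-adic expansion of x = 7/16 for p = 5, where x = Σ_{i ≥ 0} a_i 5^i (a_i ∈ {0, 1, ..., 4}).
(a_0, …, a_2) = (2, 0, 4)

v_5(7/16) = 0 (numerator and denominator both coprime to 5), so x ∈ ℤ_5^×. Compute digits iteratively via a_i = x_i mod 5, x_{i+1} = (x_i − a_i)/5, with x_0 = x:
  x_0 = 7/16;  a_0 = 2;  x_1 = (x_0 − 2)/5 = -5/16
  x_1 = -5/16;  a_1 = 0;  x_2 = (x_1 − 0)/5 = -1/16
  x_2 = -1/16;  a_2 = 4;  x_3 = (x_2 − 4)/5 = -13/16
Digits: (2, 0, 4).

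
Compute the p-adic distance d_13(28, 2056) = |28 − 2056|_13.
d_13(28, 2056) = 1/169

Step 1 — x − y = 28 − 2056 = -2028. Step 2 — v_13(-2028) = 2 (factor: -2028 = −(13^2 · 12); the sign does not affect v_p). Step 3 — |x − y|_13 = 13^{-2} = 1/169.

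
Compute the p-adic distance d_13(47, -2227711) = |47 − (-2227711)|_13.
d_13(47, -2227711) = 1/371293

Step 1 — x − y = 47 − (-2227711) = 2227758. Step 2 — v_13(2227758) = 5 (factor: 2227758 = (13^5 · 6); the sign does not affect v_p). Step 3 — |x − y|_13 = 13^{-5} = 1/371293.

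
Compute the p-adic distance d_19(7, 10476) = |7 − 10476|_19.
d_19(7, 10476) = 1/361

Step 1 — x − y = 7 − 10476 = -10469. Step 2 — v_19(-10469) = 2 (factor: -10469 = −(19^2 · 29); the sign does not affect v_p). Step 3 — |x − y|_19 = 19^{-2} = 1/361.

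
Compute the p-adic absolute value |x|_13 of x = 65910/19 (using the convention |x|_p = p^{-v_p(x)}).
|65910/19|_13 = 1/2197

Step 1 — compute v_13(x) by factoring powers of 13 out of the numerator and denominator: v_13(65910/19) = 3. Step 2 — apply |x|_p = p^{-v_p(x)} = 13^{-3} = 1/2197.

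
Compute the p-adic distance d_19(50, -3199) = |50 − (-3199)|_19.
d_19(50, -3199) = 1/361

Step 1 — x − y = 50 − (-3199) = 3249. Step 2 — v_19(3249) = 2 (factor: 3249 = (19^2 · 9); the sign does not affect v_p). Step 3 — |x − y|_19 = 19^{-2} = 1/361.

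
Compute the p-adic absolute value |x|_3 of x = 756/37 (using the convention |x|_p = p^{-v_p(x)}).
|756/37|_3 = 1/27

Step 1 — compute v_3(x) by factoring powers of 3 out of the numerator and denominator: v_3(756/37) = 3. Step 2 — apply |x|_p = p^{-v_p(x)} = 3^{-3} = 1/27.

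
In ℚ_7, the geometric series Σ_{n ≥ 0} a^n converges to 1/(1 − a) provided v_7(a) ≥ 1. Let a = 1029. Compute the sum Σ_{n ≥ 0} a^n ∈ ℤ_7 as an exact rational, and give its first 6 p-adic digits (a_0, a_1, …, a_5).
Σ a^n = 1/(1 − a) = -1/1028;  first 6 digits = (1, 0, 0, 3, 0, 0)

v_7(a) = 3 ≥ 1, so the series converges in ℤ_7 to 1/(1 − a) = 1/(1 − 1029) = -1/1028. Expand this rational in ℤ_7: compute digits iteratively via d_i = x_i mod 7, x_{i+1} = (x_i − d_i)/7. The first 6 digits are (1, 0, 0, 3, 0, 0).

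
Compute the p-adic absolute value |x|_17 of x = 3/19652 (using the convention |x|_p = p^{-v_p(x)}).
|3/19652|_17 = 4913

Step 1 — compute v_17(x) by factoring powers of 17 out of the numerator and denominator: v_17(3/19652) = -3. Step 2 — apply |x|_p = p^{-v_p(x)} = 17^{3} = 4913.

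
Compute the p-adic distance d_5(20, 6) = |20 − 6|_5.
d_5(20, 6) = 1

Step 1 — x − y = 20 − 6 = 14. Step 2 — v_5(14) = 0 (factor: 14 = (5^0 · 14); the sign does not affect v_p). Step 3 — |x − y|_5 = 5^{0} = 1.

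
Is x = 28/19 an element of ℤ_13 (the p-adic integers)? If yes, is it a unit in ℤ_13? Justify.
x ∈ ℤ_13^× (unit); v_13(x) = 0

ℤ_13 = {x ∈ ℚ_13 : v_13(x) ≥ 0} and ℤ_13^× = {x ∈ ℤ_13 : v_13(x) = 0}. Here v_13(28/19) = v_13(num) − v_13(den) = 0; compare against these criteria.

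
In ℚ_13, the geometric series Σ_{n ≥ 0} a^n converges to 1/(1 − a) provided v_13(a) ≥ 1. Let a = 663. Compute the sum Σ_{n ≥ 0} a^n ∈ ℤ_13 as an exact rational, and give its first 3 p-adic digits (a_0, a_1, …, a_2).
Σ a^n = 1/(1 − a) = -1/662;  first 3 digits = (1, 12, 4)

v_13(a) = 1 ≥ 1, so the series converges in ℤ_13 to 1/(1 − a) = 1/(1 − 663) = -1/662. Expand this rational in ℤ_13: compute digits iteratively via d_i = x_i mod 13, x_{i+1} = (x_i − d_i)/13. The first 3 digits are (1, 12, 4).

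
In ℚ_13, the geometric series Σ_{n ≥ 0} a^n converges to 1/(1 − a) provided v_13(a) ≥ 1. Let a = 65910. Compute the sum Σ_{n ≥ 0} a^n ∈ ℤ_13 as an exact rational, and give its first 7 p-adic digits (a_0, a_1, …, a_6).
Σ a^n = 1/(1 − a) = -1/65909;  first 7 digits = (1, 0, 0, 4, 2, 0, 3)

v_13(a) = 3 ≥ 1, so the series converges in ℤ_13 to 1/(1 − a) = 1/(1 − 65910) = -1/65909. Expand this rational in ℤ_13: compute digits iteratively via d_i = x_i mod 13, x_{i+1} = (x_i − d_i)/13. The first 7 digits are (1, 0, 0, 4, 2, 0, 3).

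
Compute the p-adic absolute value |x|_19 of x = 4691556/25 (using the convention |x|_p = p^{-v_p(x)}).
|4691556/25|_19 = 1/130321

Step 1 — compute v_19(x) by factoring powers of 19 out of the numerator and denominator: v_19(4691556/25) = 4. Step 2 — apply |x|_p = p^{-v_p(x)} = 19^{-4} = 1/130321.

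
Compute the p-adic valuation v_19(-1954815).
v_19(-1954815) = 4

v_19(n) is the largest exponent k such that 19^k divides n. Factor out: -1954815 = -19^4 · 15. (Sign doesn't affect v_p.) So v_19(-1954815) = 4.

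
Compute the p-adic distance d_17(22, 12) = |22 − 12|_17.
d_17(22, 12) = 1

Step 1 — x − y = 22 − 12 = 10. Step 2 — v_17(10) = 0 (factor: 10 = (17^0 · 10); the sign does not affect v_p). Step 3 — |x − y|_17 = 17^{0} = 1.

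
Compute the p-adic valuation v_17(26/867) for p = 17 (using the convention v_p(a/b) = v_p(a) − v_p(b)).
v_17(26/867) = -2

Factor powers of 17 from the numerator and denominator of the reduced fraction: 26 = 17^0 · 26 and 867 = 17^2 · 3. Apply v_p(a/b) = v_p(a) − v_p(b): v_17(26/867) = 0 − 2 = -2.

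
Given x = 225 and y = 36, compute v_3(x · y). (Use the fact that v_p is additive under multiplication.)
v_3(8100) = 4

v_p(x) = 2 (factor: 225 = 3^2 · 25); v_p(y) = 2 (factor: 36 = 3^2 · 4). Additivity: v_p(xy) = v_p(x) + v_p(y) = 2 + 2 = 4. (Direct check: xy = 8100 = 3^4 · (100).)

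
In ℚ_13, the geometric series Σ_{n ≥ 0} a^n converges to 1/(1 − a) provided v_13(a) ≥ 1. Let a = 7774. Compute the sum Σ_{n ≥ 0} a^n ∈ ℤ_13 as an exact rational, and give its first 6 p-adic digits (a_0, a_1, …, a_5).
Σ a^n = 1/(1 − a) = -1/7773;  first 6 digits = (1, 0, 7, 3, 10, 6)

v_13(a) = 2 ≥ 1, so the series converges in ℤ_13 to 1/(1 − a) = 1/(1 − 7774) = -1/7773. Expand this rational in ℤ_13: compute digits iteratively via d_i = x_i mod 13, x_{i+1} = (x_i − d_i)/13. The first 6 digits are (1, 0, 7, 3, 10, 6).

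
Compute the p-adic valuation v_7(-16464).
v_7(-16464) = 3

v_7(n) is the largest exponent k such that 7^k divides n. Factor out: -16464 = -7^3 · 48. (Sign doesn't affect v_p.) So v_7(-16464) = 3.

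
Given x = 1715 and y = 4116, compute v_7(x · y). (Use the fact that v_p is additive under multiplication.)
v_7(7058940) = 6

v_p(x) = 3 (factor: 1715 = 7^3 · 5); v_p(y) = 3 (factor: 4116 = 7^3 · 12). Additivity: v_p(xy) = v_p(x) + v_p(y) = 3 + 3 = 6. (Direct check: xy = 7058940 = 7^6 · (60).)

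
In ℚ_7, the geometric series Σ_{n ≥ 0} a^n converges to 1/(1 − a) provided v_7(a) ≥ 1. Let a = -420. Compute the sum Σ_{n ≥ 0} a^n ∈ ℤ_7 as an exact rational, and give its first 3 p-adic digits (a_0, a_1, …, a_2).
Σ a^n = 1/(1 − a) = 1/421;  first 3 digits = (1, 3, 0)

v_7(a) = 1 ≥ 1, so the series converges in ℤ_7 to 1/(1 − a) = 1/(1 − (-420)) = 1/421. Expand this rational in ℤ_7: compute digits iteratively via d_i = x_i mod 7, x_{i+1} = (x_i − d_i)/7. The first 3 digits are (1, 3, 0).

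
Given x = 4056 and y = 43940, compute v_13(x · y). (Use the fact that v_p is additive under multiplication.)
v_13(178220640) = 5

v_p(x) = 2 (factor: 4056 = 13^2 · 24); v_p(y) = 3 (factor: 43940 = 13^3 · 20). Additivity: v_p(xy) = v_p(x) + v_p(y) = 2 + 3 = 5. (Direct check: xy = 178220640 = 13^5 · (480).)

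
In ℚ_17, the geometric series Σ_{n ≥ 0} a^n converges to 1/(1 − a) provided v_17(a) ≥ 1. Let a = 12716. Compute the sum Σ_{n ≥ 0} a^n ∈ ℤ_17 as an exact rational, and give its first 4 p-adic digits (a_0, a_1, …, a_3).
Σ a^n = 1/(1 − a) = -1/12715;  first 4 digits = (1, 0, 10, 2)

v_17(a) = 2 ≥ 1, so the series converges in ℤ_17 to 1/(1 − a) = 1/(1 − 12716) = -1/12715. Expand this rational in ℤ_17: compute digits iteratively via d_i = x_i mod 17, x_{i+1} = (x_i − d_i)/17. The first 4 digits are (1, 0, 10, 2).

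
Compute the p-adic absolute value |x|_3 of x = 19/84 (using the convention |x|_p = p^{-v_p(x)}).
|19/84|_3 = 3

Step 1 — compute v_3(x) by factoring powers of 3 out of the numerator and denominator: v_3(19/84) = -1. Step 2 — apply |x|_p = p^{-v_p(x)} = 3^{1} = 3.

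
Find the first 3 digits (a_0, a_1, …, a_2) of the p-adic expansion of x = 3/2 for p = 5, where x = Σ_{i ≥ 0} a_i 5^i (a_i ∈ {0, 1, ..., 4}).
(a_0, …, a_2) = (4, 2, 2)

v_5(3/2) = 0 (numerator and denominator both coprime to 5), so x ∈ ℤ_5^×. Compute digits iteratively via a_i = x_i mod 5, x_{i+1} = (x_i − a_i)/5, with x_0 = x:
  x_0 = 3/2;  a_0 = 4;  x_1 = (x_0 − 4)/5 = -1/2
  x_1 = -1/2;  a_1 = 2;  x_2 = (x_1 − 2)/5 = -1/2
  x_2 = -1/2;  a_2 = 2;  x_3 = (x_2 − 2)/5 = -1/2
Digits: (4, 2, 2).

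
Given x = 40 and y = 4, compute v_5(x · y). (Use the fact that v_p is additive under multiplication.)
v_5(160) = 1

v_p(x) = 1 (factor: 40 = 5^1 · 8); v_p(y) = 0 (factor: 4 = 5^0 · 4). Additivity: v_p(xy) = v_p(x) + v_p(y) = 1 + 0 = 1. (Direct check: xy = 160 = 5^1 · (32).)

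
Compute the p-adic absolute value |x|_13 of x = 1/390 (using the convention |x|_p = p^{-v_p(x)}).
|1/390|_13 = 13

Step 1 — compute v_13(x) by factoring powers of 13 out of the numerator and denominator: v_13(1/390) = -1. Step 2 — apply |x|_p = p^{-v_p(x)} = 13^{1} = 13.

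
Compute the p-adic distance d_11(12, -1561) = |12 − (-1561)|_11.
d_11(12, -1561) = 1/121

Step 1 — x − y = 12 − (-1561) = 1573. Step 2 — v_11(1573) = 2 (factor: 1573 = (11^2 · 13); the sign does not affect v_p). Step 3 — |x − y|_11 = 11^{-2} = 1/121.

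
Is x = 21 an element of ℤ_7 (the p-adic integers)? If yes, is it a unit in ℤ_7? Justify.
x ∈ ℤ_7 but not a unit; v_7(x) = 1 > 0

ℤ_7 = {x ∈ ℚ_7 : v_7(x) ≥ 0} and ℤ_7^× = {x ∈ ℤ_7 : v_7(x) = 0}. Here v_7(21) = v_7(num) − v_7(den) = 1; compare against these criteria.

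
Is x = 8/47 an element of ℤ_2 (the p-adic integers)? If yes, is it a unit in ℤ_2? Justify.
x ∈ ℤ_2 but not a unit; v_2(x) = 3 > 0

ℤ_2 = {x ∈ ℚ_2 : v_2(x) ≥ 0} and ℤ_2^× = {x ∈ ℤ_2 : v_2(x) = 0}. Here v_2(8/47) = v_2(num) − v_2(den) = 3; compare against these criteria.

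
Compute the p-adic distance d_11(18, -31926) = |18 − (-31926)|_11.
d_11(18, -31926) = 1/1331

Step 1 — x − y = 18 − (-31926) = 31944. Step 2 — v_11(31944) = 3 (factor: 31944 = (11^3 · 24); the sign does not affect v_p). Step 3 — |x − y|_11 = 11^{-3} = 1/1331.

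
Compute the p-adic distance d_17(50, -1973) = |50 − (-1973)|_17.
d_17(50, -1973) = 1/289

Step 1 — x − y = 50 − (-1973) = 2023. Step 2 — v_17(2023) = 2 (factor: 2023 = (17^2 · 7); the sign does not affect v_p). Step 3 — |x − y|_17 = 17^{-2} = 1/289.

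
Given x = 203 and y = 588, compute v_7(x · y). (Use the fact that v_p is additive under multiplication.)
v_7(119364) = 3

v_p(x) = 1 (factor: 203 = 7^1 · 29); v_p(y) = 2 (factor: 588 = 7^2 · 12). Additivity: v_p(xy) = v_p(x) + v_p(y) = 1 + 2 = 3. (Direct check: xy = 119364 = 7^3 · (348).)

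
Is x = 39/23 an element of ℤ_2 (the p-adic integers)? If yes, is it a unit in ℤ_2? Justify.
x ∈ ℤ_2^× (unit); v_2(x) = 0

ℤ_2 = {x ∈ ℚ_2 : v_2(x) ≥ 0} and ℤ_2^× = {x ∈ ℤ_2 : v_2(x) = 0}. Here v_2(39/23) = v_2(num) − v_2(den) = 0; compare against these criteria.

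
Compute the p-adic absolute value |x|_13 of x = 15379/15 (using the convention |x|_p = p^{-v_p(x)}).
|15379/15|_13 = 1/2197

Step 1 — compute v_13(x) by factoring powers of 13 out of the numerator and denominator: v_13(15379/15) = 3. Step 2 — apply |x|_p = p^{-v_p(x)} = 13^{-3} = 1/2197.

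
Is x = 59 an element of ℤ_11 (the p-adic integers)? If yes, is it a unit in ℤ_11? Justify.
x ∈ ℤ_11^× (unit); v_11(x) = 0

ℤ_11 = {x ∈ ℚ_11 : v_11(x) ≥ 0} and ℤ_11^× = {x ∈ ℤ_11 : v_11(x) = 0}. Here v_11(59) = v_11(num) − v_11(den) = 0; compare against these criteria.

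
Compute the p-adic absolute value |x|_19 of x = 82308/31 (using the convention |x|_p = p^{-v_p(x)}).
|82308/31|_19 = 1/6859

Step 1 — compute v_19(x) by factoring powers of 19 out of the numerator and denominator: v_19(82308/31) = 3. Step 2 — apply |x|_p = p^{-v_p(x)} = 19^{-3} = 1/6859.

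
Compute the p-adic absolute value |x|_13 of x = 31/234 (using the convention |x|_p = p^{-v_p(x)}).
|31/234|_13 = 13

Step 1 — compute v_13(x) by factoring powers of 13 out of the numerator and denominator: v_13(31/234) = -1. Step 2 — apply |x|_p = p^{-v_p(x)} = 13^{1} = 13.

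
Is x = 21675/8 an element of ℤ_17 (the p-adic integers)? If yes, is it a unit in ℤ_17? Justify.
x ∈ ℤ_17 but not a unit; v_17(x) = 2 > 0

ℤ_17 = {x ∈ ℚ_17 : v_17(x) ≥ 0} and ℤ_17^× = {x ∈ ℤ_17 : v_17(x) = 0}. Here v_17(21675/8) = v_17(num) − v_17(den) = 2; compare against these criteria.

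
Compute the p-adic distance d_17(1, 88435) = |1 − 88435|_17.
d_17(1, 88435) = 1/4913

Step 1 — x − y = 1 − 88435 = -88434. Step 2 — v_17(-88434) = 3 (factor: -88434 = −(17^3 · 18); the sign does not affect v_p). Step 3 — |x − y|_17 = 17^{-3} = 1/4913.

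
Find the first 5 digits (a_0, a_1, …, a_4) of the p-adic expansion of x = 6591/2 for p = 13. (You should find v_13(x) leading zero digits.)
(a_0, …, a_4) = (0, 0, 0, 8, 6)

v_13(6591/2) = 3, so a_0 = ... = a_2 = 0. Factor out: x = 13^3 · u with u = 3/2 a unit in ℤ_13. Expand u iteratively via a_{v+i} = u_i mod 13, u_{i+1} = (u_i − a_{v+i})/13:
  u_0 = 3/2;  a_3 = 8;  u_1 = (u_0 − 8)/13 = -1/2
  u_1 = -1/2;  a_4 = 6;  u_2 = (u_1 − 6)/13 = -1/2
Digits: (0, 0, 0, 8, 6).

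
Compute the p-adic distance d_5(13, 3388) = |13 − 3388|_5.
d_5(13, 3388) = 1/125

Step 1 — x − y = 13 − 3388 = -3375. Step 2 — v_5(-3375) = 3 (factor: -3375 = −(5^3 · 27); the sign does not affect v_p). Step 3 — |x − y|_5 = 5^{-3} = 1/125.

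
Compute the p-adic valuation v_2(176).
v_2(176) = 4

v_2(n) is the largest exponent k such that 2^k divides n. Factor out: 176 = 2^4 · 11. (Sign doesn't affect v_p.) So v_2(176) = 4.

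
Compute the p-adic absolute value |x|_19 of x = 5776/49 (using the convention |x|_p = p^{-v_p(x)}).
|5776/49|_19 = 1/361

Step 1 — compute v_19(x) by factoring powers of 19 out of the numerator and denominator: v_19(5776/49) = 2. Step 2 — apply |x|_p = p^{-v_p(x)} = 19^{-2} = 1/361.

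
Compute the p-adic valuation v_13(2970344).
v_13(2970344) = 5

v_13(n) is the largest exponent k such that 13^k divides n. Factor out: 2970344 = 13^5 · 8. (Sign doesn't affect v_p.) So v_13(2970344) = 5.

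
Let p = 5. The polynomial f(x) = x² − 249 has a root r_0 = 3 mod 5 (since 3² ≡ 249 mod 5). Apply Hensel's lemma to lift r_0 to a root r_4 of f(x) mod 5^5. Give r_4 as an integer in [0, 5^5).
r_4 = 1943 (mod 3125)

Hensel's recurrence: r_{i+1} = r_i − f(r_i)·(f′(r_i))^{-1} mod 5^{i+2}, with f′(x) = 2x. Iterate:
  r_0 = 3 (mod 5)
  r_1 = 18 (mod 25)
  r_2 = 68 (mod 125)
  r_3 = 68 (mod 625)
  r_4 = 1943 (mod 3125)
Final: r_4 = 1943, and one checks f(r_4) ≡ 0 mod 5^5.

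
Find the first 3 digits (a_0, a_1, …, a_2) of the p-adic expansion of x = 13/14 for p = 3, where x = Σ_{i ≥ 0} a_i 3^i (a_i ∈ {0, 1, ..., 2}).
(a_0, …, a_2) = (2, 2, 2)

v_3(13/14) = 0 (numerator and denominator both coprime to 3), so x ∈ ℤ_3^×. Compute digits iteratively via a_i = x_i mod 3, x_{i+1} = (x_i − a_i)/3, with x_0 = x:
  x_0 = 13/14;  a_0 = 2;  x_1 = (x_0 − 2)/3 = -5/14
  x_1 = -5/14;  a_1 = 2;  x_2 = (x_1 − 2)/3 = -11/14
  x_2 = -11/14;  a_2 = 2;  x_3 = (x_2 − 2)/3 = -13/14
Digits: (2, 2, 2).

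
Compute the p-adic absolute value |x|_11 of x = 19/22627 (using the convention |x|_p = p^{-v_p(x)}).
|19/22627|_11 = 1331

Step 1 — compute v_11(x) by factoring powers of 11 out of the numerator and denominator: v_11(19/22627) = -3. Step 2 — apply |x|_p = p^{-v_p(x)} = 11^{3} = 1331.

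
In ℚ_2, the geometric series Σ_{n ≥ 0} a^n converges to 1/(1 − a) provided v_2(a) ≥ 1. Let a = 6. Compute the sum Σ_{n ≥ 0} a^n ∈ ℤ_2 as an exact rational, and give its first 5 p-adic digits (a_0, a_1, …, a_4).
Σ a^n = 1/(1 − a) = -1/5;  first 5 digits = (1, 1, 0, 0, 1)

v_2(a) = 1 ≥ 1, so the series converges in ℤ_2 to 1/(1 − a) = 1/(1 − 6) = -1/5. Expand this rational in ℤ_2: compute digits iteratively via d_i = x_i mod 2, x_{i+1} = (x_i − d_i)/2. The first 5 digits are (1, 1, 0, 0, 1).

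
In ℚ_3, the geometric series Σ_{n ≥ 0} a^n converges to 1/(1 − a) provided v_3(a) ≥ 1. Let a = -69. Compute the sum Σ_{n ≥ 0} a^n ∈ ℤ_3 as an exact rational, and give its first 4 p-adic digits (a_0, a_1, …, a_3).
Σ a^n = 1/(1 − a) = 1/70;  first 4 digits = (1, 1, 2, 0)

v_3(a) = 1 ≥ 1, so the series converges in ℤ_3 to 1/(1 − a) = 1/(1 − (-69)) = 1/70. Expand this rational in ℤ_3: compute digits iteratively via d_i = x_i mod 3, x_{i+1} = (x_i − d_i)/3. The first 4 digits are (1, 1, 2, 0).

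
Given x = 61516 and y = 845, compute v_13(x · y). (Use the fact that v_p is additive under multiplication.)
v_13(51981020) = 5

v_p(x) = 3 (factor: 61516 = 13^3 · 28); v_p(y) = 2 (factor: 845 = 13^2 · 5). Additivity: v_p(xy) = v_p(x) + v_p(y) = 3 + 2 = 5. (Direct check: xy = 51981020 = 13^5 · (140).)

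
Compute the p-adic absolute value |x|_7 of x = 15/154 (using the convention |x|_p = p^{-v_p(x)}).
|15/154|_7 = 7

Step 1 — compute v_7(x) by factoring powers of 7 out of the numerator and denominator: v_7(15/154) = -1. Step 2 — apply |x|_p = p^{-v_p(x)} = 7^{1} = 7.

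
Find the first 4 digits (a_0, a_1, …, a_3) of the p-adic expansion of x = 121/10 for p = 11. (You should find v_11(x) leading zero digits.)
(a_0, …, a_3) = (0, 0, 10, 9)

v_11(121/10) = 2, so a_0 = ... = a_1 = 0. Factor out: x = 11^2 · u with u = 1/10 a unit in ℤ_11. Expand u iteratively via a_{v+i} = u_i mod 11, u_{i+1} = (u_i − a_{v+i})/11:
  u_0 = 1/10;  a_2 = 10;  u_1 = (u_0 − 10)/11 = -9/10
  u_1 = -9/10;  a_3 = 9;  u_2 = (u_1 − 9)/11 = -9/10
Digits: (0, 0, 10, 9).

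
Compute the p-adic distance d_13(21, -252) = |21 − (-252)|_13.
d_13(21, -252) = 1/13

Step 1 — x − y = 21 − (-252) = 273. Step 2 — v_13(273) = 1 (factor: 273 = (13^1 · 21); the sign does not affect v_p). Step 3 — |x − y|_13 = 13^{-1} = 1/13.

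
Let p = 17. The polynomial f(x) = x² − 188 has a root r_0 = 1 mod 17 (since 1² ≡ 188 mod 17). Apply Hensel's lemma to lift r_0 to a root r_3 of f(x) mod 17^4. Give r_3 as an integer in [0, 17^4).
r_3 = 23359 (mod 83521)

Hensel's recurrence: r_{i+1} = r_i − f(r_i)·(f′(r_i))^{-1} mod 17^{i+2}, with f′(x) = 2x. Iterate:
  r_0 = 1 (mod 17)
  r_1 = 239 (mod 289)
  r_2 = 3707 (mod 4913)
  r_3 = 23359 (mod 83521)
Final: r_3 = 23359, and one checks f(r_3) ≡ 0 mod 17^4.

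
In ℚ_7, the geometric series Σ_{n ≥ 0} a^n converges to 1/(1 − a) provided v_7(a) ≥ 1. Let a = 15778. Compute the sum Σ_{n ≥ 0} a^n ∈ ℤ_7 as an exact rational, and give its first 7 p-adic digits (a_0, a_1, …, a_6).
Σ a^n = 1/(1 − a) = -1/15777;  first 7 digits = (1, 0, 0, 4, 6, 0, 2)

v_7(a) = 3 ≥ 1, so the series converges in ℤ_7 to 1/(1 − a) = 1/(1 − 15778) = -1/15777. Expand this rational in ℤ_7: compute digits iteratively via d_i = x_i mod 7, x_{i+1} = (x_i − d_i)/7. The first 7 digits are (1, 0, 0, 4, 6, 0, 2).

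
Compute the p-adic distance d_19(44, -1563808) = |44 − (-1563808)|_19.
d_19(44, -1563808) = 1/130321

Step 1 — x − y = 44 − (-1563808) = 1563852. Step 2 — v_19(1563852) = 4 (factor: 1563852 = (19^4 · 12); the sign does not affect v_p). Step 3 — |x − y|_19 = 19^{-4} = 1/130321.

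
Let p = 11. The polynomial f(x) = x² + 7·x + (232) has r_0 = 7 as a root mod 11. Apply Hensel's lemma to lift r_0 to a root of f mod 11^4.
r_3 = 12679 (mod 14641)

Hensel: r_{i+1} = r_i − f(r_i)·(f′(r_i))^{-1} mod 11^{i+2}, f′(x) = 2x + 7. Iterate:
  r_0 = 7 (mod 11)
  r_1 = 95 (mod 121)
  r_2 = 700 (mod 1331)
  r_3 = 12679 (mod 14641)
Final: r = 12679 satisfies f(r) ≡ 0 mod 11^4.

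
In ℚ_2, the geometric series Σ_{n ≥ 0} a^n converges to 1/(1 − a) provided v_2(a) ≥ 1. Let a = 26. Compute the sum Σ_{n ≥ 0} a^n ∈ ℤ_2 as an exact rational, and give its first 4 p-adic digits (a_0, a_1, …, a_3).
Σ a^n = 1/(1 − a) = -1/25;  first 4 digits = (1, 1, 1, 0)

v_2(a) = 1 ≥ 1, so the series converges in ℤ_2 to 1/(1 − a) = 1/(1 − 26) = -1/25. Expand this rational in ℤ_2: compute digits iteratively via d_i = x_i mod 2, x_{i+1} = (x_i − d_i)/2. The first 4 digits are (1, 1, 1, 0).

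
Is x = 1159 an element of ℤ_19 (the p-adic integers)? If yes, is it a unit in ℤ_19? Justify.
x ∈ ℤ_19 but not a unit; v_19(x) = 1 > 0

ℤ_19 = {x ∈ ℚ_19 : v_19(x) ≥ 0} and ℤ_19^× = {x ∈ ℤ_19 : v_19(x) = 0}. Here v_19(1159) = v_19(num) − v_19(den) = 1; compare against these criteria.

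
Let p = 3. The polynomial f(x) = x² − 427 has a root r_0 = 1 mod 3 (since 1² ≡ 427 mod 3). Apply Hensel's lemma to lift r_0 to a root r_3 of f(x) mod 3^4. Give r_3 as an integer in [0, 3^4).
r_3 = 34 (mod 81)

Hensel's recurrence: r_{i+1} = r_i − f(r_i)·(f′(r_i))^{-1} mod 3^{i+2}, with f′(x) = 2x. Iterate:
  r_0 = 1 (mod 3)
  r_1 = 7 (mod 9)
  r_2 = 7 (mod 27)
  r_3 = 34 (mod 81)
Final: r_3 = 34, and one checks f(r_3) ≡ 0 mod 3^4.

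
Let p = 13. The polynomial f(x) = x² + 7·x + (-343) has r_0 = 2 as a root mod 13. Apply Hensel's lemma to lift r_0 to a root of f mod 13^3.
r_2 = 1276 (mod 2197)

Hensel: r_{i+1} = r_i − f(r_i)·(f′(r_i))^{-1} mod 13^{i+2}, f′(x) = 2x + 7. Iterate:
  r_0 = 2 (mod 13)
  r_1 = 93 (mod 169)
  r_2 = 1276 (mod 2197)
Final: r = 1276 satisfies f(r) ≡ 0 mod 13^3.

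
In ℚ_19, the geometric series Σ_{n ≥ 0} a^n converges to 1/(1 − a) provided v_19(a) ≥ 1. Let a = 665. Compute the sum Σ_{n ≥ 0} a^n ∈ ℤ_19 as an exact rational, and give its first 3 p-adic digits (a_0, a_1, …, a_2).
Σ a^n = 1/(1 − a) = -1/664;  first 3 digits = (1, 16, 10)

v_19(a) = 1 ≥ 1, so the series converges in ℤ_19 to 1/(1 − a) = 1/(1 − 665) = -1/664. Expand this rational in ℤ_19: compute digits iteratively via d_i = x_i mod 19, x_{i+1} = (x_i − d_i)/19. The first 3 digits are (1, 16, 10).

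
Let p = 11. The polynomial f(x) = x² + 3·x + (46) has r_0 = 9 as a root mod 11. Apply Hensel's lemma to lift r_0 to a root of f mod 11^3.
r_2 = 647 (mod 1331)

Hensel: r_{i+1} = r_i − f(r_i)·(f′(r_i))^{-1} mod 11^{i+2}, f′(x) = 2x + 3. Iterate:
  r_0 = 9 (mod 11)
  r_1 = 42 (mod 121)
  r_2 = 647 (mod 1331)
Final: r = 647 satisfies f(r) ≡ 0 mod 11^3.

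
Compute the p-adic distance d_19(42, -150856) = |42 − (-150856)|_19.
d_19(42, -150856) = 1/6859

Step 1 — x − y = 42 − (-150856) = 150898. Step 2 — v_19(150898) = 3 (factor: 150898 = (19^3 · 22); the sign does not affect v_p). Step 3 — |x − y|_19 = 19^{-3} = 1/6859.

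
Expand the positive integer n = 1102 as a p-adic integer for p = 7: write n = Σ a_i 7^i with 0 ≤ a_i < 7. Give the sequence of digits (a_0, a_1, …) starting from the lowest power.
(a_0, a_1, …) = (3, 3, 1, 3)

Repeated division by 7 gives the digits low-to-high: 1102 = 3 + 3·7^1 + 1·7^2 + 3·7^3. Digit sequence: (3, 3, 1, 3).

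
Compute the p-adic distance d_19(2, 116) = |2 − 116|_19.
d_19(2, 116) = 1/19

Step 1 — x − y = 2 − 116 = -114. Step 2 — v_19(-114) = 1 (factor: -114 = −(19^1 · 6); the sign does not affect v_p). Step 3 — |x − y|_19 = 19^{-1} = 1/19.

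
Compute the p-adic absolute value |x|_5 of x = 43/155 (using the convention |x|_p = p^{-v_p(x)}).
|43/155|_5 = 5

Step 1 — compute v_5(x) by factoring powers of 5 out of the numerator and denominator: v_5(43/155) = -1. Step 2 — apply |x|_p = p^{-v_p(x)} = 5^{1} = 5.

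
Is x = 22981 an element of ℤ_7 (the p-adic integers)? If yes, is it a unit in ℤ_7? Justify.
x ∈ ℤ_7 but not a unit; v_7(x) = 3 > 0

ℤ_7 = {x ∈ ℚ_7 : v_7(x) ≥ 0} and ℤ_7^× = {x ∈ ℤ_7 : v_7(x) = 0}. Here v_7(22981) = v_7(num) − v_7(den) = 3; compare against these criteria.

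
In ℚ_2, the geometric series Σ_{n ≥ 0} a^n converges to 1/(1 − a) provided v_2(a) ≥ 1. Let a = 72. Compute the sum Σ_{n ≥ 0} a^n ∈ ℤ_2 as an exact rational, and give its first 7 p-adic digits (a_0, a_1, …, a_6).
Σ a^n = 1/(1 − a) = -1/71;  first 7 digits = (1, 0, 0, 1, 0, 0, 0)

v_2(a) = 3 ≥ 1, so the series converges in ℤ_2 to 1/(1 − a) = 1/(1 − 72) = -1/71. Expand this rational in ℤ_2: compute digits iteratively via d_i = x_i mod 2, x_{i+1} = (x_i − d_i)/2. The first 7 digits are (1, 0, 0, 1, 0, 0, 0).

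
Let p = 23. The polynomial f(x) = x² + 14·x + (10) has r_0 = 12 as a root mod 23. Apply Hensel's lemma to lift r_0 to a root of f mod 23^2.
r_1 = 449 (mod 529)

Hensel: r_{i+1} = r_i − f(r_i)·(f′(r_i))^{-1} mod 23^{i+2}, f′(x) = 2x + 14. Iterate:
  r_0 = 12 (mod 23)
  r_1 = 449 (mod 529)
Final: r = 449 satisfies f(r) ≡ 0 mod 23^2.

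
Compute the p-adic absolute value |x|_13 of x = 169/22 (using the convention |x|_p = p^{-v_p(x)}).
|169/22|_13 = 1/169

Step 1 — compute v_13(x) by factoring powers of 13 out of the numerator and denominator: v_13(169/22) = 2. Step 2 — apply |x|_p = p^{-v_p(x)} = 13^{-2} = 1/169.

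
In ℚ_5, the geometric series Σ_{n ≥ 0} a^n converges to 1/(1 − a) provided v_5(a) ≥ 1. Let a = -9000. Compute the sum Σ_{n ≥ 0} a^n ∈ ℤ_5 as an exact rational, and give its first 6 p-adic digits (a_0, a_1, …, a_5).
Σ a^n = 1/(1 − a) = 1/9001;  first 6 digits = (1, 0, 0, 3, 0, 2)

v_5(a) = 3 ≥ 1, so the series converges in ℤ_5 to 1/(1 − a) = 1/(1 − (-9000)) = 1/9001. Expand this rational in ℤ_5: compute digits iteratively via d_i = x_i mod 5, x_{i+1} = (x_i − d_i)/5. The first 6 digits are (1, 0, 0, 3, 0, 2).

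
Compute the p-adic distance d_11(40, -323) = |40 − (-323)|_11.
d_11(40, -323) = 1/121

Step 1 — x − y = 40 − (-323) = 363. Step 2 — v_11(363) = 2 (factor: 363 = (11^2 · 3); the sign does not affect v_p). Step 3 — |x − y|_11 = 11^{-2} = 1/121.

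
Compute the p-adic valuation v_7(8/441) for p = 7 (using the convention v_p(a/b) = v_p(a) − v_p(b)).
v_7(8/441) = -2

Factor powers of 7 from the numerator and denominator of the reduced fraction: 8 = 7^0 · 8 and 441 = 7^2 · 9. Apply v_p(a/b) = v_p(a) − v_p(b): v_7(8/441) = 0 − 2 = -2.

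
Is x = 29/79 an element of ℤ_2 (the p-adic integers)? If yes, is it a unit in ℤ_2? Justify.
x ∈ ℤ_2^× (unit); v_2(x) = 0

ℤ_2 = {x ∈ ℚ_2 : v_2(x) ≥ 0} and ℤ_2^× = {x ∈ ℤ_2 : v_2(x) = 0}. Here v_2(29/79) = v_2(num) − v_2(den) = 0; compare against these criteria.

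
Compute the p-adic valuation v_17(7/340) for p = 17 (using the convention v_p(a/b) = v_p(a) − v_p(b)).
v_17(7/340) = -1

Factor powers of 17 from the numerator and denominator of the reduced fraction: 7 = 17^0 · 7 and 340 = 17^1 · 20. Apply v_p(a/b) = v_p(a) − v_p(b): v_17(7/340) = 0 − 1 = -1.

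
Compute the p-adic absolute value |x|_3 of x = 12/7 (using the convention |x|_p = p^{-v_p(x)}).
|12/7|_3 = 1/3

Step 1 — compute v_3(x) by factoring powers of 3 out of the numerator and denominator: v_3(12/7) = 1. Step 2 — apply |x|_p = p^{-v_p(x)} = 3^{-1} = 1/3.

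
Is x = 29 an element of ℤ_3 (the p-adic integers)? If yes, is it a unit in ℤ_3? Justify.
x ∈ ℤ_3^× (unit); v_3(x) = 0

ℤ_3 = {x ∈ ℚ_3 : v_3(x) ≥ 0} and ℤ_3^× = {x ∈ ℤ_3 : v_3(x) = 0}. Here v_3(29) = v_3(num) − v_3(den) = 0; compare against these criteria.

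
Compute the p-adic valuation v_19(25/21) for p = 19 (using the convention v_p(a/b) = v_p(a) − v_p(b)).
v_19(25/21) = 0

Factor powers of 19 from the numerator and denominator of the reduced fraction: 25 = 19^0 · 25 and 21 = 19^0 · 21. Apply v_p(a/b) = v_p(a) − v_p(b): v_19(25/21) = 0 − 0 = 0.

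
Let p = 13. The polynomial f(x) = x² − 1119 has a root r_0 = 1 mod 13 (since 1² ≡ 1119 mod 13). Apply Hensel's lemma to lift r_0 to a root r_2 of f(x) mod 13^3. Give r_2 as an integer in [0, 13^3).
r_2 = 1405 (mod 2197)

Hensel's recurrence: r_{i+1} = r_i − f(r_i)·(f′(r_i))^{-1} mod 13^{i+2}, with f′(x) = 2x. Iterate:
  r_0 = 1 (mod 13)
  r_1 = 53 (mod 169)
  r_2 = 1405 (mod 2197)
Final: r_2 = 1405, and one checks f(r_2) ≡ 0 mod 13^3.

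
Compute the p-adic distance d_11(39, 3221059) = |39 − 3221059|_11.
d_11(39, 3221059) = 1/161051

Step 1 — x − y = 39 − 3221059 = -3221020. Step 2 — v_11(-3221020) = 5 (factor: -3221020 = −(11^5 · 20); the sign does not affect v_p). Step 3 — |x − y|_11 = 11^{-5} = 1/161051.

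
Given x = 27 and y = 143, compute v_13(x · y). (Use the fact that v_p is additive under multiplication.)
v_13(3861) = 1

v_p(x) = 0 (factor: 27 = 13^0 · 27); v_p(y) = 1 (factor: 143 = 13^1 · 11). Additivity: v_p(xy) = v_p(x) + v_p(y) = 0 + 1 = 1. (Direct check: xy = 3861 = 13^1 · (297).)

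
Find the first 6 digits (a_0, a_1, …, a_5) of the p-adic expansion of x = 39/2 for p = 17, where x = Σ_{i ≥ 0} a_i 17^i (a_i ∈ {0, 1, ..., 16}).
(a_0, …, a_5) = (11, 9, 8, 8, 8, 8)

v_17(39/2) = 0 (numerator and denominator both coprime to 17), so x ∈ ℤ_17^×. Compute digits iteratively via a_i = x_i mod 17, x_{i+1} = (x_i − a_i)/17, with x_0 = x:
  x_0 = 39/2;  a_0 = 11;  x_1 = (x_0 − 11)/17 = 1/2
  x_1 = 1/2;  a_1 = 9;  x_2 = (x_1 − 9)/17 = -1/2
  x_2 = -1/2;  a_2 = 8;  x_3 = (x_2 − 8)/17 = -1/2
  x_3 = -1/2;  a_3 = 8;  x_4 = (x_3 − 8)/17 = -1/2
  x_4 = -1/2;  a_4 = 8;  x_5 = (x_4 − 8)/17 = -1/2
  x_5 = -1/2;  a_5 = 8;  x_6 = (x_5 − 8)/17 = -1/2
Digits: (11, 9, 8, 8, 8, 8).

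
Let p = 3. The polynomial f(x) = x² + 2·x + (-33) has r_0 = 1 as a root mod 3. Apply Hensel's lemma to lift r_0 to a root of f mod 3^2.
r_1 = 4 (mod 9)

Hensel: r_{i+1} = r_i − f(r_i)·(f′(r_i))^{-1} mod 3^{i+2}, f′(x) = 2x + 2. Iterate:
  r_0 = 1 (mod 3)
  r_1 = 4 (mod 9)
Final: r = 4 satisfies f(r) ≡ 0 mod 3^2.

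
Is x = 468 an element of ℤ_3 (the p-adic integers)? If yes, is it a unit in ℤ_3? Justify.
x ∈ ℤ_3 but not a unit; v_3(x) = 2 > 0

ℤ_3 = {x ∈ ℚ_3 : v_3(x) ≥ 0} and ℤ_3^× = {x ∈ ℤ_3 : v_3(x) = 0}. Here v_3(468) = v_3(num) − v_3(den) = 2; compare against these criteria.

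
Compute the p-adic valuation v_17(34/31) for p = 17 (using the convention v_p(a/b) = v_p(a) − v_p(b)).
v_17(34/31) = 1

Factor powers of 17 from the numerator and denominator of the reduced fraction: 34 = 17^1 · 2 and 31 = 17^0 · 31. Apply v_p(a/b) = v_p(a) − v_p(b): v_17(34/31) = 1 − 0 = 1.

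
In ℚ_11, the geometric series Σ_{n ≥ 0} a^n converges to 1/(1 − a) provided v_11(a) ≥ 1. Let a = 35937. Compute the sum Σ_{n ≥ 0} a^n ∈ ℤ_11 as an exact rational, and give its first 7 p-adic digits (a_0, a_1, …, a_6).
Σ a^n = 1/(1 − a) = -1/35936;  first 7 digits = (1, 0, 0, 5, 2, 0, 3)

v_11(a) = 3 ≥ 1, so the series converges in ℤ_11 to 1/(1 − a) = 1/(1 − 35937) = -1/35936. Expand this rational in ℤ_11: compute digits iteratively via d_i = x_i mod 11, x_{i+1} = (x_i − d_i)/11. The first 7 digits are (1, 0, 0, 5, 2, 0, 3).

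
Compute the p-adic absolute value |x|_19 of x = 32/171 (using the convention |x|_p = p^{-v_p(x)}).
|32/171|_19 = 19

Step 1 — compute v_19(x) by factoring powers of 19 out of the numerator and denominator: v_19(32/171) = -1. Step 2 — apply |x|_p = p^{-v_p(x)} = 19^{1} = 19.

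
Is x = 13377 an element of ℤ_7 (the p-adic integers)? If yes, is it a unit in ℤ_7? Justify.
x ∈ ℤ_7 but not a unit; v_7(x) = 3 > 0

ℤ_7 = {x ∈ ℚ_7 : v_7(x) ≥ 0} and ℤ_7^× = {x ∈ ℤ_7 : v_7(x) = 0}. Here v_7(13377) = v_7(num) − v_7(den) = 3; compare against these criteria.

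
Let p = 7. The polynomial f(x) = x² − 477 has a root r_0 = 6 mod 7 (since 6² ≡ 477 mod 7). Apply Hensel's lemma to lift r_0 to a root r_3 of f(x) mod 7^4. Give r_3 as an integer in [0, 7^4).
r_3 = 643 (mod 2401)

Hensel's recurrence: r_{i+1} = r_i − f(r_i)·(f′(r_i))^{-1} mod 7^{i+2}, with f′(x) = 2x. Iterate:
  r_0 = 6 (mod 7)
  r_1 = 6 (mod 49)
  r_2 = 300 (mod 343)
  r_3 = 643 (mod 2401)
Final: r_3 = 643, and one checks f(r_3) ≡ 0 mod 7^4.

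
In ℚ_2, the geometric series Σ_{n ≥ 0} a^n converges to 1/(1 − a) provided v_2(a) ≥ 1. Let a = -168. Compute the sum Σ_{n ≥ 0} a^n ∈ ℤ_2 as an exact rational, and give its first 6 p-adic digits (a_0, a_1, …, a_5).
Σ a^n = 1/(1 − a) = 1/169;  first 6 digits = (1, 0, 0, 1, 1, 0)

v_2(a) = 3 ≥ 1, so the series converges in ℤ_2 to 1/(1 − a) = 1/(1 − (-168)) = 1/169. Expand this rational in ℤ_2: compute digits iteratively via d_i = x_i mod 2, x_{i+1} = (x_i − d_i)/2. The first 6 digits are (1, 0, 0, 1, 1, 0).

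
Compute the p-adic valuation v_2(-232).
v_2(-232) = 3

v_2(n) is the largest exponent k such that 2^k divides n. Factor out: -232 = -2^3 · 29. (Sign doesn't affect v_p.) So v_2(-232) = 3.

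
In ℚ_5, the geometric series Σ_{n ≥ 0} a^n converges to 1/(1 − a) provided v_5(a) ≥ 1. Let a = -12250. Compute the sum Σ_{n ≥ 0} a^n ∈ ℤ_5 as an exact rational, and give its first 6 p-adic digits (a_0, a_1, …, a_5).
Σ a^n = 1/(1 − a) = 1/12251;  first 6 digits = (1, 0, 0, 2, 0, 1)

v_5(a) = 3 ≥ 1, so the series converges in ℤ_5 to 1/(1 − a) = 1/(1 − (-12250)) = 1/12251. Expand this rational in ℤ_5: compute digits iteratively via d_i = x_i mod 5, x_{i+1} = (x_i − d_i)/5. The first 6 digits are (1, 0, 0, 2, 0, 1).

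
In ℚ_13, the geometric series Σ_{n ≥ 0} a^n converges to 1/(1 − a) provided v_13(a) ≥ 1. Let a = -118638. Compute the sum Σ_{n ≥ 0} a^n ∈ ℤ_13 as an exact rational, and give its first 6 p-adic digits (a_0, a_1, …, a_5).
Σ a^n = 1/(1 − a) = 1/118639;  first 6 digits = (1, 0, 0, 11, 8, 12)

v_13(a) = 3 ≥ 1, so the series converges in ℤ_13 to 1/(1 − a) = 1/(1 − (-118638)) = 1/118639. Expand this rational in ℤ_13: compute digits iteratively via d_i = x_i mod 13, x_{i+1} = (x_i − d_i)/13. The first 6 digits are (1, 0, 0, 11, 8, 12).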